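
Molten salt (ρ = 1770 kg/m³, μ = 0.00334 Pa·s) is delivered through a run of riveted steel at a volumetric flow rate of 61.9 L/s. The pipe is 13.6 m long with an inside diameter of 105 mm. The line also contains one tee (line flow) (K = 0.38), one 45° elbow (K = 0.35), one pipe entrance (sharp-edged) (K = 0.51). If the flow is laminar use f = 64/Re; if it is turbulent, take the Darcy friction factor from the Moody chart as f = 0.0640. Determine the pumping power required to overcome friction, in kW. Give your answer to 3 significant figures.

P ≈ 26.7 kW

Q = 61.9 L/s = 61.9/1000 = 0.0619 m³/s.
Cross-sectional area A = πD²/4 = π(0.105)²/4 = 0.008659 m²; mean velocity V = Q/A = 0.0619/0.008659 = 7.149 m/s.
Reynolds number Re = ρVD/μ = 1770 · 7.149 · 0.105 / 0.00334 = 3.978e+05.
Re > 4000 → turbulent; use the Moody-chart value f = 0.0640.
Total minor-loss coefficient ΣK = 1·0.38 + 1·0.35 + 1·0.51 = 1.24.
ΔP = [f·L/D + ΣK]·(ρV²/2) = [0.064·13.6/0.105 + 1.24]·(1770·7.149²/2) = [8.29 + 1.24]·4.523e+04 = 4.31e+05 Pa.
Pumping power P = QΔP = 0.0619·4.31e+05 = 26680 W = 26.7 kW.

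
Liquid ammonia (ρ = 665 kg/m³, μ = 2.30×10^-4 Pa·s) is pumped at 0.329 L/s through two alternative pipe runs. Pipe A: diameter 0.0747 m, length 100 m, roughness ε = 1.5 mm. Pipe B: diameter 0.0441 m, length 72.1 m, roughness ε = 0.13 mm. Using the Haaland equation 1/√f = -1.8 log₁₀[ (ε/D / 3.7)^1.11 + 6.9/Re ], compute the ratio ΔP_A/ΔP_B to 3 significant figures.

ΔP_A/ΔP_B ≈ 0.170

Pipe A: V = Q/A = 0.000329/0.004383 = 0.07507 m/s; Re = 1.621e+04; ε/D = 0.0201; Haaland → f = 0.05108; ΔP_A = f(L/D)(ρV²/2) = 128.1 Pa.
Pipe B: V = Q/A = 0.000329/0.001527 = 0.2154 m/s; Re = 2.746e+04; ε/D = 0.00295; Haaland → f = 0.02993; ΔP_B = f(L/D)(ρV²/2) = 754.8 Pa.
ΔP_A/ΔP_B = 128.1/754.8 = 0.170.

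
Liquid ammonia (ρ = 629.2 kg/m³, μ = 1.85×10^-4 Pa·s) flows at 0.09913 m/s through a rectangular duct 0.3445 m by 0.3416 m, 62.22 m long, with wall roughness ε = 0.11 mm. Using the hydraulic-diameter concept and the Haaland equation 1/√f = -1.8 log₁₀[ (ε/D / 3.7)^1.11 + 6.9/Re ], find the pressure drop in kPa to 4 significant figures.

Hydraulic diameter D_h = 4A/P = 4·(0.3445·0.3416)/(2·(0.3445+0.3416)) = 0.4707/1.372 = 0.343 m.
Re = ρVD_h/μ = 629.2·0.09913·0.343/0.000185 = 1.157e+05.
ε/D_h = 0.00011/0.343 = 0.000321; Haaland gives 1/√f = -1.8 log₁₀[3.1e-05+5.97e-05] = 7.277, so f = 0.01888.
ΔP = f(L/D_h)(ρV²/2) = 0.01888·62.22/0.343·3.091 = 10.59 Pa.
ΔP = 0.01059 kPa.

ΔP ≈ 0.01059 kPa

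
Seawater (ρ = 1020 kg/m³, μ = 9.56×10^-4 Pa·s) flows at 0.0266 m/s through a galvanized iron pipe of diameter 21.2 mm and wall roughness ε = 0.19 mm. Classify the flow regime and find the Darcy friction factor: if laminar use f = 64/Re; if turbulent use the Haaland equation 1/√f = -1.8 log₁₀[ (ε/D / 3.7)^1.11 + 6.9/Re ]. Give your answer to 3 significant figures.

Re = ρVD/μ = 1020·0.0266·0.0212/0.000956 = 601.7.
Re < 2300 → laminar, so f = 64/Re = 0.1064 (roughness is irrelevant in laminar flow).

f ≈ 0.106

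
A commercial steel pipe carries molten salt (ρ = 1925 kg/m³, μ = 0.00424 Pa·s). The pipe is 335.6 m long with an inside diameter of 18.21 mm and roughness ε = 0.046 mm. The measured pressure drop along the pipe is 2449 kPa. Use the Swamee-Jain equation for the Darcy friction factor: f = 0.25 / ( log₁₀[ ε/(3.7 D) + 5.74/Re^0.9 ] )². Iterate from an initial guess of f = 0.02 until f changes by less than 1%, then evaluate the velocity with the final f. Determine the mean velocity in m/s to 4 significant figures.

Rearranging Darcy-Weisbach: V = √(2·ΔP·D/(f·L·ρ)). With ε/D = 4.6e-05/0.01821 = 0.00253, iterate starting from f = 0.02:
  f = 0.02 → V = √(2·2.449e+06·0.01821/(0.02·335.6·1925)) = 2.627 m/s; Re = ρVD/μ = 2.172e+04; f → 0.0307
  f = 0.0307 → V = 2.121 m/s; Re = 1.753e+04; f → 0.03168
  f = 0.03168 → V = 2.087 m/s; Re = 1.726e+04; f → 0.03176
Converged (Δf/f < 1%). With the final f = 0.03176: V = √(2·2.449e+06·0.01821/(0.03176·335.6·1925)) = 2.085 m/s.

V ≈ 2.085 m/s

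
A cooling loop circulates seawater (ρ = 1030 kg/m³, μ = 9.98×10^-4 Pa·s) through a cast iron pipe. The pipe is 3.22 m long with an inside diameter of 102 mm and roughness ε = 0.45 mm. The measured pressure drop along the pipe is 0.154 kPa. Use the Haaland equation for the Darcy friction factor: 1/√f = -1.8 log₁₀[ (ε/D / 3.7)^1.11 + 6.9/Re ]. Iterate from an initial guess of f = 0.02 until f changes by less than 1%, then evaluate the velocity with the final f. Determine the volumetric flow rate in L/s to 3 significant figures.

Rearranging Darcy-Weisbach: V = √(2·ΔP·D/(f·L·ρ)). With ε/D = 0.00045/0.102 = 0.00441, iterate starting from f = 0.02:
  f = 0.02 → V = √(2·154·0.102/(0.02·3.22·1030)) = 0.6882 m/s; Re = ρVD/μ = 7.245e+04; f → 0.03056
  f = 0.03056 → V = 0.5567 m/s; Re = 5.861e+04; f → 0.03084
Converged (Δf/f < 1%). With the final f = 0.03084: V = √(2·154·0.102/(0.03084·3.22·1030)) = 0.5542 m/s.
Q = V·A = 0.5542·(π/4·0.102²) = 0.004528 m³/s = 4.53 L/s.

Q ≈ 4.53 L/s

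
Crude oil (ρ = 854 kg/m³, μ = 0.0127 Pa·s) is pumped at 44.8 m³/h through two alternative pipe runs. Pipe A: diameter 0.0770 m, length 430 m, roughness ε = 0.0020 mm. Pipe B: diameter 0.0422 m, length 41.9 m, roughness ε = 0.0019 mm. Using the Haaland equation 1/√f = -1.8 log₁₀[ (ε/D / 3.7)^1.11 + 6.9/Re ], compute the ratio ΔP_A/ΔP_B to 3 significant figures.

ΔP_A/ΔP_B ≈ 0.590

Pipe A: V = Q/A = 0.01244/0.004657 = 2.672 m/s; Re = 1.384e+04; ε/D = 2.6e-05; Haaland → f = 0.02833; ΔP_A = f(L/D)(ρV²/2) = 4.825e+05 Pa.
Pipe B: V = Q/A = 0.01244/0.001399 = 8.897 m/s; Re = 2.525e+04; ε/D = 4.5e-05; Haaland → f = 0.02438; ΔP_B = f(L/D)(ρV²/2) = 8.183e+05 Pa.
ΔP_A/ΔP_B = 4.825e+05/8.183e+05 = 0.590.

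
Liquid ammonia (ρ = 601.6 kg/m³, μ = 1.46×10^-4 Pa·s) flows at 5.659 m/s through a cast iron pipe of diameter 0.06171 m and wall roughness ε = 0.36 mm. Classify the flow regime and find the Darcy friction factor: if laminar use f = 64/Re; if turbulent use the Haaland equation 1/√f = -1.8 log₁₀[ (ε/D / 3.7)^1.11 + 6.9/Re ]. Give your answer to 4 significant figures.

f ≈ 0.03196

Re = ρVD/μ = 601.6·5.659·0.06171/0.000146 = 1.439e+06.
Re > 4000 → turbulent. ε/D = 0.00036/0.06171 = 0.00583; Haaland: 1/√f = -1.8 log₁₀[0.000775 + 4.8e-06] = 5.594, so f = 0.03196.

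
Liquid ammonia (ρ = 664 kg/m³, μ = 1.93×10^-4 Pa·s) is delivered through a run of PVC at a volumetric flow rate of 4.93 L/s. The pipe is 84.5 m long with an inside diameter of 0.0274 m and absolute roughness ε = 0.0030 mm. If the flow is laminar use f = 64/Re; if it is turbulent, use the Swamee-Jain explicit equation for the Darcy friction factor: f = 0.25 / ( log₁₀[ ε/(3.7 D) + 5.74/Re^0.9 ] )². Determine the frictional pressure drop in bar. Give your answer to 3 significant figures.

ΔP ≈ 9.97 bar

Q = 4.93 L/s = 4.93/1000 = 0.00493 m³/s.
Cross-sectional area A = πD²/4 = π(0.0274)²/4 = 0.0005896 m²; mean velocity V = Q/A = 0.00493/0.0005896 = 8.361 m/s.
Reynolds number Re = ρVD/μ = 664 · 8.361 · 0.0274 / 0.000193 = 7.882e+05.
Re > 4000 → turbulent. Relative roughness ε/D = 3e-06/0.0274 = 0.000109. Swamee-Jain: f = 0.25/(log₁₀[0.000109/3.7 + 5.74/7.882e+05^0.9])² = 0.25/(log₁₀[2.96e-05 + 2.83e-05])² = 0.25/(-4.237)² = 0.01392.
Darcy-Weisbach: ΔP = f(L/D)(ρV²/2) = 0.01392·(84.5/0.0274)·(664·8.361²/2) = 0.01392·3084·2.321e+04 = 9.966e+05 Pa.
ΔP = 9.966e+05 Pa = 9.97 bar.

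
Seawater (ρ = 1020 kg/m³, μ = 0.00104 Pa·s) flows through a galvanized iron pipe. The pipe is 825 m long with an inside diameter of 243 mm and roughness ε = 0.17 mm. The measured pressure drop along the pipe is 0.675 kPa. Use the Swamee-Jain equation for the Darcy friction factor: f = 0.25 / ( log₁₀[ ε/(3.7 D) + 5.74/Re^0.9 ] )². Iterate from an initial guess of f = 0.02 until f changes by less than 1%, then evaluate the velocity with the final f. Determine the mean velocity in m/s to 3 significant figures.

V ≈ 0.124 m/s

Rearranging Darcy-Weisbach: V = √(2·ΔP·D/(f·L·ρ)). With ε/D = 0.00017/0.243 = 0.0007, iterate starting from f = 0.02:
  f = 0.02 → V = √(2·675·0.243/(0.02·825·1020)) = 0.1396 m/s; Re = ρVD/μ = 3.327e+04; f → 0.0249
  f = 0.0249 → V = 0.1251 m/s; Re = 2.982e+04; f → 0.02539
  f = 0.02539 → V = 0.1239 m/s; Re = 2.953e+04; f → 0.02544
Converged (Δf/f < 1%). With the final f = 0.02544: V = √(2·675·0.243/(0.02544·825·1020)) = 0.1238 m/s.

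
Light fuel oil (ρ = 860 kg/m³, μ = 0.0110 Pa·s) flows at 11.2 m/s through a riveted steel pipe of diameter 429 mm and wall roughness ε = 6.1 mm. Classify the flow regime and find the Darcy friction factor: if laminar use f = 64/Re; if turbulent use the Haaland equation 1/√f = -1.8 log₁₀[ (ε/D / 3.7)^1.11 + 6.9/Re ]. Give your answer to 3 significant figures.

f ≈ 0.0431

Re = ρVD/μ = 860·11.2·0.429/0.011 = 3.756e+05.
Re > 4000 → turbulent. ε/D = 0.0061/0.429 = 0.0142; Haaland: 1/√f = -1.8 log₁₀[0.00208 + 1.84e-05] = 4.819, so f = 0.04306.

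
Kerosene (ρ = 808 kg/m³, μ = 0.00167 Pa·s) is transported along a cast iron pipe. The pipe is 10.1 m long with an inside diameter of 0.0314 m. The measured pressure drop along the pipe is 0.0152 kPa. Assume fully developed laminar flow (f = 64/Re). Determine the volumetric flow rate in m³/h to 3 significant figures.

For laminar flow, f = 64/Re with Re = ρVD/μ, so Darcy-Weisbach reduces to ΔP = 32μLV/D². Solving for V: V = ΔP·D²/(32μL) = 15.2·(0.0314)²/(32·0.00167·10.1) = 0.02777 m/s.
Check: Re = ρVD/μ = 808·0.02777·0.0314/0.00167 = 421.8 < 2300, so the laminar assumption holds.
Q = V·A = 0.02777·(π/4·0.0314²) = 2.15e-05 m³/s = 0.0774 m³/h.

Q ≈ 0.0774 m³/h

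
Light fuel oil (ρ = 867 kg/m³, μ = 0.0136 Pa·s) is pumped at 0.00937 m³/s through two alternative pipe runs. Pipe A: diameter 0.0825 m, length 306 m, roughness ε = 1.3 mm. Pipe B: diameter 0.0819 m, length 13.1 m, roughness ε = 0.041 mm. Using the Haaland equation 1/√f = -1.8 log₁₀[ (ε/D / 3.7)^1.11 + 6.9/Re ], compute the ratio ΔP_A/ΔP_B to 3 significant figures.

ΔP_A/ΔP_B ≈ 34.3

Pipe A: V = Q/A = 0.00937/0.005346 = 1.753 m/s; Re = 9219; ε/D = 0.0158; Haaland → f = 0.04896; ΔP_A = f(L/D)(ρV²/2) = 2.419e+05 Pa.
Pipe B: V = Q/A = 0.00937/0.005268 = 1.779 m/s; Re = 9286; ε/D = 0.000501; Haaland → f = 0.03211; ΔP_B = f(L/D)(ρV²/2) = 7044 Pa.
ΔP_A/ΔP_B = 2.419e+05/7044 = 34.3.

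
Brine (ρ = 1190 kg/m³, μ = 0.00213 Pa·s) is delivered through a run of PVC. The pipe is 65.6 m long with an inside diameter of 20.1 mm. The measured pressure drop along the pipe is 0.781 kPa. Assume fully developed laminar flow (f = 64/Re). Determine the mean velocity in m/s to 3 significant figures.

V ≈ 0.0706 m/s

For laminar flow, f = 64/Re with Re = ρVD/μ, so Darcy-Weisbach reduces to ΔP = 32μLV/D². Solving for V: V = ΔP·D²/(32μL) = 781·(0.0201)²/(32·0.00213·65.6) = 0.07057 m/s.
Check: Re = ρVD/μ = 1190·0.07057·0.0201/0.00213 = 792.5 < 2300, so the laminar assumption holds.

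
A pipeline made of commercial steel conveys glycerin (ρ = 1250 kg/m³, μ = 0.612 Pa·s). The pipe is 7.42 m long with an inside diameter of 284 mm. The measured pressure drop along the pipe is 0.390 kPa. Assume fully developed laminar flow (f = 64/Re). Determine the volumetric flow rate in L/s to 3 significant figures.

Q ≈ 13.7 L/s

For laminar flow, f = 64/Re with Re = ρVD/μ, so Darcy-Weisbach reduces to ΔP = 32μLV/D². Solving for V: V = ΔP·D²/(32μL) = 390·(0.284)²/(32·0.612·7.42) = 0.2165 m/s.
Check: Re = ρVD/μ = 1250·0.2165·0.284/0.612 = 125.6 < 2300, so the laminar assumption holds.
Q = V·A = 0.2165·(π/4·0.284²) = 0.01371 m³/s = 13.7 L/s.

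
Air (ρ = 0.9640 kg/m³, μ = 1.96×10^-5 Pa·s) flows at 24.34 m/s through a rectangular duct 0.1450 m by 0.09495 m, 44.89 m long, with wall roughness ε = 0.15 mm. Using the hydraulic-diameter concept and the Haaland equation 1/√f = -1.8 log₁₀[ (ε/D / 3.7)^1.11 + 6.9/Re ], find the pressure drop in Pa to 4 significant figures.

ΔP ≈ 2513 Pa

Hydraulic diameter D_h = 4A/P = 4·(0.145·0.09495)/(2·(0.145+0.09495)) = 0.05507/0.4799 = 0.1148 m.
Re = ρVD_h/μ = 0.964·24.34·0.1148/1.96e-05 = 1.374e+05.
ε/D_h = 0.00015/0.1148 = 0.00131; Haaland gives 1/√f = -1.8 log₁₀[0.000147+5.02e-05] = 6.668, so f = 0.02249.
ΔP = f(L/D_h)(ρV²/2) = 0.02249·44.89/0.1148·285.6 = 2513 Pa.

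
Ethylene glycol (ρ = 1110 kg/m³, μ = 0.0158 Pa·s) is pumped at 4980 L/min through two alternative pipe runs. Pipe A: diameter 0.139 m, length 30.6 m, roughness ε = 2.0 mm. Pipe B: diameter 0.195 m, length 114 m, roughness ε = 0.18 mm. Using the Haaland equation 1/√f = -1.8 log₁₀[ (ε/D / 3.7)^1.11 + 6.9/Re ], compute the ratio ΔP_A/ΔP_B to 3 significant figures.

ΔP_A/ΔP_B ≈ 2.62

Pipe A: V = Q/A = 0.083/0.01517 = 5.47 m/s; Re = 5.341e+04; ε/D = 0.0144; Haaland → f = 0.04397; ΔP_A = f(L/D)(ρV²/2) = 1.607e+05 Pa.
Pipe B: V = Q/A = 0.083/0.02986 = 2.779 m/s; Re = 3.807e+04; ε/D = 0.000923; Haaland → f = 0.02448; ΔP_B = f(L/D)(ρV²/2) = 6.135e+04 Pa.
ΔP_A/ΔP_B = 1.607e+05/6.135e+04 = 2.62.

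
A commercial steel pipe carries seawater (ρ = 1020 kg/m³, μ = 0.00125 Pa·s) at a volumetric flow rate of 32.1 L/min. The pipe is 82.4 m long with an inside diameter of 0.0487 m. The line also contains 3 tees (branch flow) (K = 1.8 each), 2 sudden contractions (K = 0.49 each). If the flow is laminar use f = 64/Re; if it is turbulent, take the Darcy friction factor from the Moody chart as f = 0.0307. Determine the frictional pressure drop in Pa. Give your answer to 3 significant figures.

ΔP ≈ 2450 Pa

Q = 32.1 L/min = 32.1/60000 = 0.000535 m³/s.
Cross-sectional area A = πD²/4 = π(0.0487)²/4 = 0.001863 m²; mean velocity V = Q/A = 0.000535/0.001863 = 0.2872 m/s.
Reynolds number Re = ρVD/μ = 1020 · 0.2872 · 0.0487 / 0.00125 = 1.141e+04.
Re > 4000 → turbulent; use the Moody-chart value f = 0.0307.
Total minor-loss coefficient ΣK = 3·1.8 + 2·0.49 = 6.38.
ΔP = [f·L/D + ΣK]·(ρV²/2) = [0.0307·82.4/0.0487 + 6.38]·(1020·0.2872²/2) = [51.94 + 6.38]·42.07 = 2454 Pa.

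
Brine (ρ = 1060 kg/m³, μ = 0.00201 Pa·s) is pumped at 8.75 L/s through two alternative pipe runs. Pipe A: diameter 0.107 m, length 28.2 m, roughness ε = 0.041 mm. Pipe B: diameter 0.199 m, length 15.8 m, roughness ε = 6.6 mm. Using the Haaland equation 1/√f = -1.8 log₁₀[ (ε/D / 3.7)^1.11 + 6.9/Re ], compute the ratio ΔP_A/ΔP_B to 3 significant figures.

ΔP_A/ΔP_B ≈ 14.1

Pipe A: V = Q/A = 0.00875/0.008992 = 0.9731 m/s; Re = 5.491e+04; ε/D = 0.000383; Haaland → f = 0.02152; ΔP_A = f(L/D)(ρV²/2) = 2847 Pa.
Pipe B: V = Q/A = 0.00875/0.0311 = 0.2813 m/s; Re = 2.952e+04; ε/D = 0.0332; Haaland → f = 0.06074; ΔP_B = f(L/D)(ρV²/2) = 202.3 Pa.
ΔP_A/ΔP_B = 2847/202.3 = 14.1.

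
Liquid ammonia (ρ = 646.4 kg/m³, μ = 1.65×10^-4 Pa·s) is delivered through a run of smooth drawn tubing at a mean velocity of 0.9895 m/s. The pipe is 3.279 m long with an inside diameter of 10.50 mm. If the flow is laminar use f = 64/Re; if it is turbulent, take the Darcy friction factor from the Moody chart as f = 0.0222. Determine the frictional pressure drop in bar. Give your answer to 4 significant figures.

ΔP ≈ 0.02194 bar

Reynolds number Re = ρVD/μ = 646.4 · 0.9895 · 0.0105 / 0.000165 = 4.07e+04.
Re > 4000 → turbulent; use the Moody-chart value f = 0.0222.
Darcy-Weisbach: ΔP = f(L/D)(ρV²/2) = 0.0222·(3.279/0.0105)·(646.4·0.9895²/2) = 0.0222·312.3·316.4 = 2194 Pa.
ΔP = 2194 Pa = 0.02194 bar.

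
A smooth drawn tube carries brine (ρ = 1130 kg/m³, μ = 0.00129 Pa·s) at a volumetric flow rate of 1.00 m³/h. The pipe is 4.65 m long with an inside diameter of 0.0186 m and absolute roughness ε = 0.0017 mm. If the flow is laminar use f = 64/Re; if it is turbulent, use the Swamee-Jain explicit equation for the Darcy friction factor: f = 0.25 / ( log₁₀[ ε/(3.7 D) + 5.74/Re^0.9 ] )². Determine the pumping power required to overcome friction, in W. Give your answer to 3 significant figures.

Q = 1.00 m³/h = 1.00/3600 = 0.0002778 m³/s.
Cross-sectional area A = πD²/4 = π(0.0186)²/4 = 0.0002717 m²; mean velocity V = Q/A = 0.0002778/0.0002717 = 1.022 m/s.
Reynolds number Re = ρVD/μ = 1130 · 1.022 · 0.0186 / 0.00129 = 1.666e+04.
Re > 4000 → turbulent. Relative roughness ε/D = 1.7e-06/0.0186 = 9.14e-05. Swamee-Jain: f = 0.25/(log₁₀[9.14e-05/3.7 + 5.74/1.666e+04^0.9])² = 0.25/(log₁₀[2.47e-05 + 0.000911])² = 0.25/(-3.029)² = 0.02725.
Darcy-Weisbach: ΔP = f(L/D)(ρV²/2) = 0.02725·(4.65/0.0186)·(1130·1.022²/2) = 0.02725·250·590.5 = 4023 Pa.
Pumping power P = QΔP = 0.0002778·4023 = 1.117 W = 1.12 W.

P ≈ 1.12 W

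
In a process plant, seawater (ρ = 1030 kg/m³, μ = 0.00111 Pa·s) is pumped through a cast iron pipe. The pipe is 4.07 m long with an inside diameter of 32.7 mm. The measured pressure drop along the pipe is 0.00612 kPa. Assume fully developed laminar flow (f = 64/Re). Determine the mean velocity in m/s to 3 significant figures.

For laminar flow, f = 64/Re with Re = ρVD/μ, so Darcy-Weisbach reduces to ΔP = 32μLV/D². Solving for V: V = ΔP·D²/(32μL) = 6.12·(0.0327)²/(32·0.00111·4.07) = 0.04527 m/s.
Check: Re = ρVD/μ = 1030·0.04527·0.0327/0.00111 = 1374 < 2300, so the laminar assumption holds.

V ≈ 0.0453 m/s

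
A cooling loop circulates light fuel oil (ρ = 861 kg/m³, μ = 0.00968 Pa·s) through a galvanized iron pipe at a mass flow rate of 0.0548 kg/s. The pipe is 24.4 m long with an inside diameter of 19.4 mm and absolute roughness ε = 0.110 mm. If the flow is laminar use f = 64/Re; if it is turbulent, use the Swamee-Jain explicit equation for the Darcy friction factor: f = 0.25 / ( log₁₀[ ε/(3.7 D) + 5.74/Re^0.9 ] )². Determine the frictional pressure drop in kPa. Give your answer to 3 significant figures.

ΔP ≈ 4.32 kPa

A = πD²/4 = π(0.0194)²/4 = 0.0002956 m²; mean velocity V = ṁ/(ρA) = 0.0548/(861 · 0.0002956) = 0.2153 m/s.
Reynolds number Re = ρVD/μ = 861 · 0.2153 · 0.0194 / 0.00968 = 371.5.
Re < 2300 → laminar flow, so f = 64/Re = 64/371.5 = 0.1723 (the turbulent correlation is not needed).
Darcy-Weisbach: ΔP = f(L/D)(ρV²/2) = 0.1723·(24.4/0.0194)·(861·0.2153²/2) = 0.1723·1258·19.96 = 4324 Pa.
ΔP = 4324 Pa = 4.32 kPa.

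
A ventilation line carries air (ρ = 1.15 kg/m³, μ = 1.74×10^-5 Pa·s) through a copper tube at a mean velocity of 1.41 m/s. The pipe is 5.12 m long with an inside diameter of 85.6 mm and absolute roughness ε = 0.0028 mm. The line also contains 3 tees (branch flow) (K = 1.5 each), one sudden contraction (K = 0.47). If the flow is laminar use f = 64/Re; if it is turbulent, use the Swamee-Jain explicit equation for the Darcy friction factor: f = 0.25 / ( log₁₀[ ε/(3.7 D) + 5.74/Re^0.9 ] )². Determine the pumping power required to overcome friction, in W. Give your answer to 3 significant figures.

Reynolds number Re = ρVD/μ = 1.15 · 1.41 · 0.0856 / 1.74e-05 = 7977.
Re > 4000 → turbulent. Relative roughness ε/D = 2.8e-06/0.0856 = 3.27e-05. Swamee-Jain: f = 0.25/(log₁₀[3.27e-05/3.7 + 5.74/7977^0.9])² = 0.25/(log₁₀[8.84e-06 + 0.00177])² = 0.25/(-2.751)² = 0.03304.
Total minor-loss coefficient ΣK = 3·1.5 + 1·0.47 = 4.97.
ΔP = [f·L/D + ΣK]·(ρV²/2) = [0.03304·5.12/0.0856 + 4.97]·(1.15·1.41²/2) = [1.976 + 4.97]·1.143 = 7.941 Pa.
Q = V·A = 1.41·0.005755 = 0.008114 m³/s.
Pumping power P = QΔP = 0.008114·7.941 = 0.06444 W = 0.0644 W.

P ≈ 0.0644 W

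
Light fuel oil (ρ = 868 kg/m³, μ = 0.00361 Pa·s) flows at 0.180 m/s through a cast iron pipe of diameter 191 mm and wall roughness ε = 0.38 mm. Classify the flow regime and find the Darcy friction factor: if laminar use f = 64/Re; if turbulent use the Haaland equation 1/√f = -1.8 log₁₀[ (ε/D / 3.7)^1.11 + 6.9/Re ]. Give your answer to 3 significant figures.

Re = ρVD/μ = 868·0.18·0.191/0.00361 = 8266.
Re > 4000 → turbulent. ε/D = 0.00038/0.191 = 0.00199; Haaland: 1/√f = -1.8 log₁₀[0.000235 + 0.000835] = 5.347, so f = 0.03497.

f ≈ 0.0350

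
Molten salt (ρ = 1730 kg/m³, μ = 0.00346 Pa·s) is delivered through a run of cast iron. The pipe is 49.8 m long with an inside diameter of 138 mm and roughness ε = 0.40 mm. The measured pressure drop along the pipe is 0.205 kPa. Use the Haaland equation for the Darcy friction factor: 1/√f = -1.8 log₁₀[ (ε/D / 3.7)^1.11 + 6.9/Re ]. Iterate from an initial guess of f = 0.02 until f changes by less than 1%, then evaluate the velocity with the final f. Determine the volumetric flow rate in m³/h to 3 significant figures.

Q ≈ 7.36 m³/h

Rearranging Darcy-Weisbach: V = √(2·ΔP·D/(f·L·ρ)). With ε/D = 0.0004/0.138 = 0.0029, iterate starting from f = 0.02:
  f = 0.02 → V = √(2·205·0.138/(0.02·49.8·1730)) = 0.1812 m/s; Re = ρVD/μ = 1.25e+04; f → 0.03336
  f = 0.03336 → V = 0.1403 m/s; Re = 9681; f → 0.03497
  f = 0.03497 → V = 0.137 m/s; Re = 9456; f → 0.03513
Converged (Δf/f < 1%). With the final f = 0.03513: V = √(2·205·0.138/(0.03513·49.8·1730)) = 0.1367 m/s.
Q = V·A = 0.1367·(π/4·0.138²) = 0.002045 m³/s = 7.36 m³/h.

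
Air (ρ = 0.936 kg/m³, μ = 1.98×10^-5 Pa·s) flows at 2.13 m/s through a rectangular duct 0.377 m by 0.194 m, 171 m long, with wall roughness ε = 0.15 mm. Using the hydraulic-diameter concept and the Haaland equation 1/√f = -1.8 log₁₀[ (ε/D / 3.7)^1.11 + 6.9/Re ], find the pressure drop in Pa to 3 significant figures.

ΔP ≈ 36.0 Pa

Hydraulic diameter D_h = 4A/P = 4·(0.377·0.194)/(2·(0.377+0.194)) = 0.2926/1.142 = 0.2562 m.
Re = ρVD_h/μ = 0.936·2.13·0.2562/1.98e-05 = 2.579e+04.
ε/D_h = 0.00015/0.2562 = 0.000586; Haaland gives 1/√f = -1.8 log₁₀[6.04e-05+0.000267] = 6.272, so f = 0.02542.
ΔP = f(L/D_h)(ρV²/2) = 0.02542·171/0.2562·2.123 = 36.03 Pa.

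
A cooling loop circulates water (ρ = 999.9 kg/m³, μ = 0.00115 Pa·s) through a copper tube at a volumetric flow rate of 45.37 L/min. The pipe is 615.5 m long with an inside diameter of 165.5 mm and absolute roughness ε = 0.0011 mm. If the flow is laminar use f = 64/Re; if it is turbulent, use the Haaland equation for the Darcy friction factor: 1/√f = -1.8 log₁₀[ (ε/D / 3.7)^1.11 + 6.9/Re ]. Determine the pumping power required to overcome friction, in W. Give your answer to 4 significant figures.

P ≈ 0.06532 W

Q = 45.37 L/min = 45.37/60000 = 0.0007562 m³/s.
Cross-sectional area A = πD²/4 = π(0.1655)²/4 = 0.02151 m²; mean velocity V = Q/A = 0.0007562/0.02151 = 0.03515 m/s.
Reynolds number Re = ρVD/μ = 999.9 · 0.03515 · 0.1655 / 0.00115 = 5058.
Re > 4000 → turbulent. Relative roughness ε/D = 1.1e-06/0.1655 = 6.65e-06. Haaland: 1/√f = -1.8 log₁₀[(6.65e-06/3.7)^1.11 + 6.9/5058] = -1.8 log₁₀[4.19e-07 + 0.00136] = 5.157, so f = 0.0376.
Darcy-Weisbach: ΔP = f(L/D)(ρV²/2) = 0.0376·(615.5/0.1655)·(999.9·0.03515²/2) = 0.0376·3719·0.6177 = 86.38 Pa.
Pumping power P = QΔP = 0.0007562·86.38 = 0.065319 W = 0.06532 W.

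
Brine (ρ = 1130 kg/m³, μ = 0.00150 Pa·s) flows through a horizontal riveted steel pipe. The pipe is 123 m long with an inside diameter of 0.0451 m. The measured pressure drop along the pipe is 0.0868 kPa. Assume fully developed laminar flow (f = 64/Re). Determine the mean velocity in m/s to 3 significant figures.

V ≈ 0.0299 m/s

For laminar flow, f = 64/Re with Re = ρVD/μ, so Darcy-Weisbach reduces to ΔP = 32μLV/D². Solving for V: V = ΔP·D²/(32μL) = 86.8·(0.0451)²/(32·0.0015·123) = 0.0299 m/s.
Check: Re = ρVD/μ = 1130·0.0299·0.0451/0.0015 = 1016 < 2300, so the laminar assumption holds.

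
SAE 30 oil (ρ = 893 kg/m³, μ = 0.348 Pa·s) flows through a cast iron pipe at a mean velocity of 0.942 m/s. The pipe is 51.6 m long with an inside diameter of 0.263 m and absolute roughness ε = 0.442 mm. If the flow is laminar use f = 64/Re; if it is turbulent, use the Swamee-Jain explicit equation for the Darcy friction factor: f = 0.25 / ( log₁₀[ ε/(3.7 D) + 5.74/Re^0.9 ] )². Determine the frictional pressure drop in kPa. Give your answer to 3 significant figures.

ΔP ≈ 7.83 kPa

Reynolds number Re = ρVD/μ = 893 · 0.942 · 0.263 / 0.348 = 635.7.
Re < 2300 → laminar flow, so f = 64/Re = 64/635.7 = 0.1007 (the turbulent correlation is not needed).
Darcy-Weisbach: ΔP = f(L/D)(ρV²/2) = 0.1007·(51.6/0.263)·(893·0.942²/2) = 0.1007·196.2·396.2 = 7826 Pa.
ΔP = 7826 Pa = 7.83 kPa.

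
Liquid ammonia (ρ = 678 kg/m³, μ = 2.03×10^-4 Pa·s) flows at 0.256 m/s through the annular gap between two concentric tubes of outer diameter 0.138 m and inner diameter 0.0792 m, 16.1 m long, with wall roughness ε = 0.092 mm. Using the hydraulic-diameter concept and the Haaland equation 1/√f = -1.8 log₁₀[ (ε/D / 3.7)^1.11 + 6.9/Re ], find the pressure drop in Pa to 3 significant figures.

Hydraulic diameter D_h = 4A/P = D_o - D_i = 0.138 - 0.0792 = 0.0588 m.
Re = ρVD_h/μ = 678·0.256·0.0588/0.000203 = 5.027e+04.
ε/D_h = 9.2e-05/0.0588 = 0.00156; Haaland gives 1/√f = -1.8 log₁₀[0.00018+0.000137] = 6.298, so f = 0.02521.
ΔP = f(L/D_h)(ρV²/2) = 0.02521·16.1/0.0588·22.22 = 153.4 Pa.

ΔP ≈ 153 Pa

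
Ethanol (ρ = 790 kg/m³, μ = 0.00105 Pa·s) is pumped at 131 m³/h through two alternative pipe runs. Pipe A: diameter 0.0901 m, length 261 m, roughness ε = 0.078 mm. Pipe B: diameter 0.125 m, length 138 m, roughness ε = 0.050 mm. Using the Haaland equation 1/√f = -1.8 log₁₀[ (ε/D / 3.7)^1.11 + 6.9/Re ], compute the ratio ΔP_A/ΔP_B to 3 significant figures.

Pipe A: V = Q/A = 0.03639/0.006376 = 5.707 m/s; Re = 3.869e+05; ε/D = 0.000866; Haaland → f = 0.01974; ΔP_A = f(L/D)(ρV²/2) = 7.357e+05 Pa.
Pipe B: V = Q/A = 0.03639/0.01227 = 2.965 m/s; Re = 2.789e+05; ε/D = 0.0004; Haaland → f = 0.01757; ΔP_B = f(L/D)(ρV²/2) = 6.736e+04 Pa.
ΔP_A/ΔP_B = 7.357e+05/6.736e+04 = 10.9.

ΔP_A/ΔP_B ≈ 10.9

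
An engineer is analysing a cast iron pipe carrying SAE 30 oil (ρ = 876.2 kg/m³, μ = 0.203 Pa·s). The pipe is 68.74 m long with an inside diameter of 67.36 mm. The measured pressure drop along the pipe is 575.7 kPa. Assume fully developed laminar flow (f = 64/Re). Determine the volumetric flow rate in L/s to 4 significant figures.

Q ≈ 20.85 L/s

For laminar flow, f = 64/Re with Re = ρVD/μ, so Darcy-Weisbach reduces to ΔP = 32μLV/D². Solving for V: V = ΔP·D²/(32μL) = 5.757e+05·(0.06736)²/(32·0.203·68.74) = 5.85 m/s.
Check: Re = ρVD/μ = 876.2·5.85·0.06736/0.203 = 1701 < 2300, so the laminar assumption holds.
Q = V·A = 5.85·(π/4·0.06736²) = 0.02085 m³/s = 20.85 L/s.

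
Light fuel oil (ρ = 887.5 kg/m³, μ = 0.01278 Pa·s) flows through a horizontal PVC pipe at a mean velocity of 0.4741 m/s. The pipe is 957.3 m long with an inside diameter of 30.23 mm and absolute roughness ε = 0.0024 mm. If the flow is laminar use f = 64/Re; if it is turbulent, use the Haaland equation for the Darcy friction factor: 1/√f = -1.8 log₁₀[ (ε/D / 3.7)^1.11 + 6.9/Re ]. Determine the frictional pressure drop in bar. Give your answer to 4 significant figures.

ΔP ≈ 2.031 bar

Reynolds number Re = ρVD/μ = 887.5 · 0.4741 · 0.03023 / 0.0128 = 995.3.
Re < 2300 → laminar flow, so f = 64/Re = 64/995.3 = 0.0643 (the turbulent correlation is not needed).
Darcy-Weisbach: ΔP = f(L/D)(ρV²/2) = 0.0643·(957.3/0.03023)·(887.5·0.4741²/2) = 0.0643·3.167e+04·99.74 = 2.031e+05 Pa.
ΔP = 2.031e+05 Pa = 2.031 bar.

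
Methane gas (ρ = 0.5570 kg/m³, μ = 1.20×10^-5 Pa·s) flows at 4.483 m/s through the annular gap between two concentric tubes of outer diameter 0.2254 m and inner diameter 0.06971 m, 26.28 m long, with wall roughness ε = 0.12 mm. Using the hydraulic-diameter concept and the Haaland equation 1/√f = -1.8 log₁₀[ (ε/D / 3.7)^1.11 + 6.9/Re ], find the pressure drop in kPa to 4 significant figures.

Hydraulic diameter D_h = 4A/P = D_o - D_i = 0.2254 - 0.06971 = 0.1557 m.
Re = ρVD_h/μ = 0.557·4.483·0.1557/1.2e-05 = 3.24e+04.
ε/D_h = 0.00012/0.1557 = 0.000771; Haaland gives 1/√f = -1.8 log₁₀[8.2e-05+0.000213] = 6.354, so f = 0.02477.
ΔP = f(L/D_h)(ρV²/2) = 0.02477·26.28/0.1557·5.597 = 23.4 Pa.
ΔP = 0.02340 kPa.

ΔP ≈ 0.02340 kPa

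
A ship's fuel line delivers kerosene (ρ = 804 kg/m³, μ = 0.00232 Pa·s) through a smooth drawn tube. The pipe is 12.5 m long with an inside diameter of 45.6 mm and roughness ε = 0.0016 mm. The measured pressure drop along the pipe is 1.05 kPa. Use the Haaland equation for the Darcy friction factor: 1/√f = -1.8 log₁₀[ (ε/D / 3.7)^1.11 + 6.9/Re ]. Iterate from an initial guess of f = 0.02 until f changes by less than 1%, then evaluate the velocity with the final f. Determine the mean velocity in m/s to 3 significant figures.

Rearranging Darcy-Weisbach: V = √(2·ΔP·D/(f·L·ρ)). With ε/D = 1.6e-06/0.0456 = 3.51e-05, iterate starting from f = 0.02:
  f = 0.02 → V = √(2·1050·0.0456/(0.02·12.5·804)) = 0.6902 m/s; Re = ρVD/μ = 1.091e+04; f → 0.0302
  f = 0.0302 → V = 0.5617 m/s; Re = 8877; f → 0.03195
  f = 0.03195 → V = 0.5461 m/s; Re = 8630; f → 0.03221
Converged (Δf/f < 1%). With the final f = 0.03221: V = √(2·1050·0.0456/(0.03221·12.5·804)) = 0.5439 m/s.

V ≈ 0.544 m/s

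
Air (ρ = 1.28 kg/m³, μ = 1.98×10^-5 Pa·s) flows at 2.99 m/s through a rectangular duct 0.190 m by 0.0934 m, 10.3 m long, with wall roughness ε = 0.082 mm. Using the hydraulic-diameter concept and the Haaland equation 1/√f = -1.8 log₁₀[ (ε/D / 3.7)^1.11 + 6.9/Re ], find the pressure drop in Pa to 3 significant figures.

Hydraulic diameter D_h = 4A/P = 4·(0.19·0.0934)/(2·(0.19+0.0934)) = 0.07098/0.5668 = 0.1252 m.
Re = ρVD_h/μ = 1.28·2.99·0.1252/1.98e-05 = 2.421e+04.
ε/D_h = 8.2e-05/0.1252 = 0.000655; Haaland gives 1/√f = -1.8 log₁₀[6.84e-05+0.000285] = 6.213, so f = 0.02591.
ΔP = f(L/D_h)(ρV²/2) = 0.02591·10.3/0.1252·5.722 = 12.19 Pa.

ΔP ≈ 12.2 Pa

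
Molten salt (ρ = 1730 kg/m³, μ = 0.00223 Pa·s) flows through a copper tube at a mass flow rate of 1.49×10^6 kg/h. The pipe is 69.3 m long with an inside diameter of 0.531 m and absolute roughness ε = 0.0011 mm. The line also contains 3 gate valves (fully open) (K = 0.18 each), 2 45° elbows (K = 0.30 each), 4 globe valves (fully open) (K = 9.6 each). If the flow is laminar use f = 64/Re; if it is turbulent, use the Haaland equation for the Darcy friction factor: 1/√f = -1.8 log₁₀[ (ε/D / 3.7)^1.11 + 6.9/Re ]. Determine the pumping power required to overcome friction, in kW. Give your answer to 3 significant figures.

ṁ = 1.49×10^6 kg/h = 1.49×10^6/3600 = 413.9 kg/s.
A = πD²/4 = π(0.531)²/4 = 0.2215 m²; mean velocity V = ṁ/(ρA) = 413.9/(1730 · 0.2215) = 1.08 m/s.
Reynolds number Re = ρVD/μ = 1730 · 1.08 · 0.531 / 0.00223 = 4.45e+05.
Re > 4000 → turbulent. Relative roughness ε/D = 1.1e-06/0.531 = 2.07e-06. Haaland: 1/√f = -1.8 log₁₀[(2.07e-06/3.7)^1.11 + 6.9/4.45e+05] = -1.8 log₁₀[1.15e-07 + 1.55e-05] = 8.651, so f = 0.01336.
Total minor-loss coefficient ΣK = 3·0.18 + 2·0.3 + 4·9.6 = 39.5.
ΔP = [f·L/D + ΣK]·(ρV²/2) = [0.01336·69.3/0.531 + 39.5]·(1730·1.08²/2) = [1.744 + 39.5]·1010 = 4.168e+04 Pa.
Q = ṁ/ρ = 413.9/1730 = 0.2392 m³/s.
Pumping power P = QΔP = 0.2392·4.168e+04 = 9971 W = 9.97 kW.

P ≈ 9.97 kW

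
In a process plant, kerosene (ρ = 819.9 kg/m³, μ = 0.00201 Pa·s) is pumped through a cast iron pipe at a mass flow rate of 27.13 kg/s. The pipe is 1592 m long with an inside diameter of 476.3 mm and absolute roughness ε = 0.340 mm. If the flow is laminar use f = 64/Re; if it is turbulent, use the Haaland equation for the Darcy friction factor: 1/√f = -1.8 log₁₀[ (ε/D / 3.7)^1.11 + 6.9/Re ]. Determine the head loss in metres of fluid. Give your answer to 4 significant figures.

A = πD²/4 = π(0.4763)²/4 = 0.1782 m²; mean velocity V = ṁ/(ρA) = 27.13/(819.9 · 0.1782) = 0.1857 m/s.
Reynolds number Re = ρVD/μ = 819.9 · 0.1857 · 0.4763 / 0.00201 = 3.608e+04.
Re > 4000 → turbulent. Relative roughness ε/D = 0.00034/0.4763 = 0.000714. Haaland: 1/√f = -1.8 log₁₀[(0.000714/3.7)^1.11 + 6.9/3.608e+04] = -1.8 log₁₀[7.53e-05 + 0.000191] = 6.434, so f = 0.02416.
Darcy-Weisbach: ΔP = f(L/D)(ρV²/2) = 0.02416·(1592/0.4763)·(819.9·0.1857²/2) = 0.02416·3342·14.14 = 1142 Pa.
Head loss h_f = ΔP/(ρg) = 1142/(819.9·9.81) = 0.1419 m.

h_f ≈ 0.1419 m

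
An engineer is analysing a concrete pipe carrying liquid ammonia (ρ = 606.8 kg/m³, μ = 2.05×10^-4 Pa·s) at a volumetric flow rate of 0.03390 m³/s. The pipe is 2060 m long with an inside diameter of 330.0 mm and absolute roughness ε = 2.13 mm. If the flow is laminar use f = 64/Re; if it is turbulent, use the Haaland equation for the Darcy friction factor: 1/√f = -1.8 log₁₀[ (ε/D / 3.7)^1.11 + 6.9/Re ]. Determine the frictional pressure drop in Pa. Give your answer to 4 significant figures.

ΔP ≈ 9853 Pa

Cross-sectional area A = πD²/4 = π(0.33)²/4 = 0.08553 m²; mean velocity V = Q/A = 0.0339/0.08553 = 0.3964 m/s.
Reynolds number Re = ρVD/μ = 606.8 · 0.3964 · 0.33 / 0.000205 = 3.872e+05.
Re > 4000 → turbulent. Relative roughness ε/D = 0.00213/0.33 = 0.00645. Haaland: 1/√f = -1.8 log₁₀[(0.00645/3.7)^1.11 + 6.9/3.872e+05] = -1.8 log₁₀[0.000867 + 1.78e-05] = 5.495, so f = 0.03311.
Darcy-Weisbach: ΔP = f(L/D)(ρV²/2) = 0.03311·(2060/0.33)·(606.8·0.3964²/2) = 0.03311·6242·47.66 = 9853 Pa.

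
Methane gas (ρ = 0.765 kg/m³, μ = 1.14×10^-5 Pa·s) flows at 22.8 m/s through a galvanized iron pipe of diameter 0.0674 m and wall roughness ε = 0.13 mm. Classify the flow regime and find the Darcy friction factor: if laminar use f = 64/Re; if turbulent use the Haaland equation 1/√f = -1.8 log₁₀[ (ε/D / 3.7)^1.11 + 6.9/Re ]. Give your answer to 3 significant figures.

f ≈ 0.0247

Re = ρVD/μ = 0.765·22.8·0.0674/1.14e-05 = 1.031e+05.
Re > 4000 → turbulent. ε/D = 0.00013/0.0674 = 0.00193; Haaland: 1/√f = -1.8 log₁₀[0.000227 + 6.69e-05] = 6.357, so f = 0.02474.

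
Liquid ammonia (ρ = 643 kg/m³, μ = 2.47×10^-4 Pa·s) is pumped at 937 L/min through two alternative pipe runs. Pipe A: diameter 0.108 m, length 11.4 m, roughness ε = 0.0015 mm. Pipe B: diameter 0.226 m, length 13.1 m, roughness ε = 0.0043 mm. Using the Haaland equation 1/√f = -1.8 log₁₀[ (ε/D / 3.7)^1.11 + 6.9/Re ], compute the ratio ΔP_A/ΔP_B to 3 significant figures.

ΔP_A/ΔP_B ≈ 30.5

Pipe A: V = Q/A = 0.01562/0.009161 = 1.705 m/s; Re = 4.793e+05; ε/D = 1.39e-05; Haaland → f = 0.01332; ΔP_A = f(L/D)(ρV²/2) = 1313 Pa.
Pipe B: V = Q/A = 0.01562/0.04011 = 0.3893 m/s; Re = 2.29e+05; ε/D = 1.9e-05; Haaland → f = 0.01523; ΔP_B = f(L/D)(ρV²/2) = 43.01 Pa.
ΔP_A/ΔP_B = 1313/43.01 = 30.5.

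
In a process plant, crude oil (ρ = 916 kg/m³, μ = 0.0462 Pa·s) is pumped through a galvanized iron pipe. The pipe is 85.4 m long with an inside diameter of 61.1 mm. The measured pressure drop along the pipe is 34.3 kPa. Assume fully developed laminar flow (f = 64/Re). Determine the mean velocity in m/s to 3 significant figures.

V ≈ 1.01 m/s

For laminar flow, f = 64/Re with Re = ρVD/μ, so Darcy-Weisbach reduces to ΔP = 32μLV/D². Solving for V: V = ΔP·D²/(32μL) = 3.43e+04·(0.0611)²/(32·0.0462·85.4) = 1.014 m/s.
Check: Re = ρVD/μ = 916·1.014·0.0611/0.0462 = 1229 < 2300, so the laminar assumption holds.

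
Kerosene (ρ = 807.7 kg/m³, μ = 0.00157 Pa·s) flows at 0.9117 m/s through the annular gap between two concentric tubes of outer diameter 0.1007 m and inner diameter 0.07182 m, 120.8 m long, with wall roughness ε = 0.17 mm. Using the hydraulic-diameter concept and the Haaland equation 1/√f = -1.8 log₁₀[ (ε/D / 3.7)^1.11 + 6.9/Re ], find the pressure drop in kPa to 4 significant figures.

Hydraulic diameter D_h = 4A/P = D_o - D_i = 0.1007 - 0.07182 = 0.02888 m.
Re = ρVD_h/μ = 807.7·0.9117·0.02888/0.00157 = 1.355e+04.
ε/D_h = 0.00017/0.02888 = 0.00589; Haaland gives 1/√f = -1.8 log₁₀[0.000783+0.000509] = 5.199, so f = 0.03699.
ΔP = f(L/D_h)(ρV²/2) = 0.03699·120.8/0.02888·335.7 = 5.194e+04 Pa.
ΔP = 51.94 kPa.

ΔP ≈ 51.94 kPa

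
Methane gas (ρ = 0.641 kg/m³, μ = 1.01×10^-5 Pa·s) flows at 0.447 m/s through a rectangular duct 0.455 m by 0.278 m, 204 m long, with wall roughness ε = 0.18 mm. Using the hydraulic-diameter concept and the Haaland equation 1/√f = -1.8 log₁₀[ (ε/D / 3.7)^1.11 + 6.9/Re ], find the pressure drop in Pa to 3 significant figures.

ΔP ≈ 1.20 Pa

Hydraulic diameter D_h = 4A/P = 4·(0.455·0.278)/(2·(0.455+0.278)) = 0.506/1.466 = 0.3451 m.
Re = ρVD_h/μ = 0.641·0.447·0.3451/1.01e-05 = 9791.
ε/D_h = 0.00018/0.3451 = 0.000522; Haaland gives 1/√f = -1.8 log₁₀[5.31e-05+0.000705] = 5.617, so f = 0.0317.
ΔP = f(L/D_h)(ρV²/2) = 0.0317·204/0.3451·0.06404 = 1.2 Pa.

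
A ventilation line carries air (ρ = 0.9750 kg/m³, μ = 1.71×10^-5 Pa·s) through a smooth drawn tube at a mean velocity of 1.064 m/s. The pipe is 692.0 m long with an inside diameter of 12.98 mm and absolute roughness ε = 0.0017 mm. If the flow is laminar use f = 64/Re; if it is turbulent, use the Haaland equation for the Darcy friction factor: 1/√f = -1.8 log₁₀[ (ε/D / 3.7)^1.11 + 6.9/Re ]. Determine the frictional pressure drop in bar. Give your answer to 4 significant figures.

Reynolds number Re = ρVD/μ = 0.975 · 1.064 · 0.01298 / 1.71e-05 = 787.5.
Re < 2300 → laminar flow, so f = 64/Re = 64/787.5 = 0.08127 (the turbulent correlation is not needed).
Darcy-Weisbach: ΔP = f(L/D)(ρV²/2) = 0.08127·(692/0.01298)·(0.975·1.064²/2) = 0.08127·5.331e+04·0.5519 = 2391 Pa.
ΔP = 2391 Pa = 0.02391 bar.

ΔP ≈ 0.02391 bar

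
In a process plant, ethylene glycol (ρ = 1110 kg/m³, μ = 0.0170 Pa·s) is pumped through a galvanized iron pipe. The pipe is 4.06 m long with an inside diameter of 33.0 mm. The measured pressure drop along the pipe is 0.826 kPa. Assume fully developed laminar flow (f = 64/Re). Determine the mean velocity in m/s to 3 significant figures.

V ≈ 0.407 m/s

For laminar flow, f = 64/Re with Re = ρVD/μ, so Darcy-Weisbach reduces to ΔP = 32μLV/D². Solving for V: V = ΔP·D²/(32μL) = 826·(0.033)²/(32·0.017·4.06) = 0.4073 m/s.
Check: Re = ρVD/μ = 1110·0.4073·0.033/0.017 = 877.5 < 2300, so the laminar assumption holds.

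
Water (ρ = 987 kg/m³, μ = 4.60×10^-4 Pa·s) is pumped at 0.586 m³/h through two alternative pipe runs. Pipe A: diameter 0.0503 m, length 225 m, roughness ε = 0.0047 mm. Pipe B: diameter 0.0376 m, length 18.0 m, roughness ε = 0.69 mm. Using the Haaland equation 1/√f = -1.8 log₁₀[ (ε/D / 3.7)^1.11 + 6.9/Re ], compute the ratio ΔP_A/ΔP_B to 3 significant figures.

ΔP_A/ΔP_B ≈ 1.86

Pipe A: V = Q/A = 0.0001628/0.001987 = 0.08192 m/s; Re = 8841; ε/D = 9.34e-05; Haaland → f = 0.03205; ΔP_A = f(L/D)(ρV²/2) = 474.7 Pa.
Pipe B: V = Q/A = 0.0001628/0.00111 = 0.1466 m/s; Re = 1.183e+04; ε/D = 0.0184; Haaland → f = 0.05039; ΔP_B = f(L/D)(ρV²/2) = 255.8 Pa.
ΔP_A/ΔP_B = 474.7/255.8 = 1.86.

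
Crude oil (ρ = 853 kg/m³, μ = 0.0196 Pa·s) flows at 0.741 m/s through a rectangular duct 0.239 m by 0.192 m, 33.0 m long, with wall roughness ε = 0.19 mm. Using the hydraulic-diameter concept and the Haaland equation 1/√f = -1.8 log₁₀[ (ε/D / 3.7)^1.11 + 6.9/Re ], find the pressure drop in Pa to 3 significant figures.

Hydraulic diameter D_h = 4A/P = 4·(0.239·0.192)/(2·(0.239+0.192)) = 0.1836/0.862 = 0.2129 m.
Re = ρVD_h/μ = 853·0.741·0.2129/0.0196 = 6867.
ε/D_h = 0.00019/0.2129 = 0.000892; Haaland gives 1/√f = -1.8 log₁₀[9.65e-05+0.001] = 5.325, so f = 0.03527.
ΔP = f(L/D_h)(ρV²/2) = 0.03527·33/0.2129·234.2 = 1280 Pa.

ΔP ≈ 1280 Pa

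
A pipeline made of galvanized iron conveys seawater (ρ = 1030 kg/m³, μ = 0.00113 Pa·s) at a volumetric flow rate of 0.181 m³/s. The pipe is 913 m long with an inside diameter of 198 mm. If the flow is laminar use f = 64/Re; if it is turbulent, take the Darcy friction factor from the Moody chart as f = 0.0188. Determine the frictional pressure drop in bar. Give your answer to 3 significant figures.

Cross-sectional area A = πD²/4 = π(0.198)²/4 = 0.03079 m²; mean velocity V = Q/A = 0.181/0.03079 = 5.878 m/s.
Reynolds number Re = ρVD/μ = 1030 · 5.878 · 0.198 / 0.00113 = 1.061e+06.
Re > 4000 → turbulent; use the Moody-chart value f = 0.0188.
Darcy-Weisbach: ΔP = f(L/D)(ρV²/2) = 0.0188·(913/0.198)·(1030·5.878²/2) = 0.0188·4611·1.78e+04 = 1.543e+06 Pa.
ΔP = 1.543e+06 Pa = 15.4 bar.

ΔP ≈ 15.4 bar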